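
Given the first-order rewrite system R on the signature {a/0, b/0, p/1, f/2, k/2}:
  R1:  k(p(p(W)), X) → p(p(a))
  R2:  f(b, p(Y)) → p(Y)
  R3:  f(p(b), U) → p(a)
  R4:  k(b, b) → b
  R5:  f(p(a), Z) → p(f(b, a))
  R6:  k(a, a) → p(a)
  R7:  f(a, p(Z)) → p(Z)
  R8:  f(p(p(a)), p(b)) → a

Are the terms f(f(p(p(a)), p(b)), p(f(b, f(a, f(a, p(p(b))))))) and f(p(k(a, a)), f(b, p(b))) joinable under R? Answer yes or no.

no — NF(t₁) = p(p(p(b))), NF(t₂) = a

Reduce t₁ = f(f(p(p(a)), p(b)), p(f(b, f(a, f(a, p(p(b))))))):
1. f(f(p(p(a)), p(b)), p(f(b, f(a, f(a, p(p(b)))))))  →  f(a, p(f(b, f(a, f(a, p(p(b)))))))   [R8 at 1]
2. f(a, p(f(b, f(a, f(a, p(p(b)))))))  →  p(f(b, f(a, f(a, p(p(b))))))   [R7 at ε]
3. p(f(b, f(a, f(a, p(p(b))))))  →  p(f(b, f(a, p(p(b)))))   [R7 at 1.2.2]
4. p(f(b, f(a, p(p(b)))))  →  p(f(b, p(p(b))))   [R7 at 1.2]
5. p(f(b, p(p(b))))  →  p(p(p(b)))   [R2 at 1]

Reduce t₂ = f(p(k(a, a)), f(b, p(b))):
1. f(p(k(a, a)), f(b, p(b)))  →  f(p(p(a)), f(b, p(b)))   [R6 at 1.1]
2. f(p(p(a)), f(b, p(b)))  →  f(p(p(a)), p(b))   [R2 at 2]
3. f(p(p(a)), p(b))  →  a   [R8 at ε]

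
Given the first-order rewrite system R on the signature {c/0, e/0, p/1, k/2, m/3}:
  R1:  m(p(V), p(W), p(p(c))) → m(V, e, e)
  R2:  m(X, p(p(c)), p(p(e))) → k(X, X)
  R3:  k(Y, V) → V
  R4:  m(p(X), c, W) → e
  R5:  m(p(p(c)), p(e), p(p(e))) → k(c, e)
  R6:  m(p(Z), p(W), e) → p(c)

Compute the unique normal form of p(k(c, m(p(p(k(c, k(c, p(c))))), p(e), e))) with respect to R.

p(p(c))

1. p(k(c, m(p(p(k(c, k(c, p(c))))), p(e), e)))  →  p(m(p(p(k(c, k(c, p(c))))), p(e), e))   [R3 at 1]
2. p(m(p(p(k(c, k(c, p(c))))), p(e), e))  →  p(p(c))   [R6 at 1]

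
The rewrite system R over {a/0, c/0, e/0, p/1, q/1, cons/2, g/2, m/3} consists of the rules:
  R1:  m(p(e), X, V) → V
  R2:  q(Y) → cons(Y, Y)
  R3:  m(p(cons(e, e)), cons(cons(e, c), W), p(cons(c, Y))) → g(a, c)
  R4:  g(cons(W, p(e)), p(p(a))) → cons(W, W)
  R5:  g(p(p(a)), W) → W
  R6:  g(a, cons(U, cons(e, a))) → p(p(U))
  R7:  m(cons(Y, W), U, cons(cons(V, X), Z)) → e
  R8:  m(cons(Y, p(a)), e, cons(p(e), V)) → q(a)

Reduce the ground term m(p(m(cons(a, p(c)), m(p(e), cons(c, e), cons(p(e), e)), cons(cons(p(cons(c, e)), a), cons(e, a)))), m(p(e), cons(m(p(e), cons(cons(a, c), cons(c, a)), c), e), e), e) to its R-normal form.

e

1. m(p(m(cons(a, p(c)), m(p(e), cons(c, e), cons(p(e), e)), cons(cons(p(cons(c, e)), a), cons(e, a)))), m(p(e), cons(m(p(e), cons(cons(a, c), cons(c, a)), c), e), e), e)  →  m(p(e), m(p(e), cons(m(p(e), cons(cons(a, c), cons(c, a)), c), e), e), e)   [R7 at 1.1]
2. m(p(e), m(p(e), cons(m(p(e), cons(cons(a, c), cons(c, a)), c), e), e), e)  →  e   [R1 at ε]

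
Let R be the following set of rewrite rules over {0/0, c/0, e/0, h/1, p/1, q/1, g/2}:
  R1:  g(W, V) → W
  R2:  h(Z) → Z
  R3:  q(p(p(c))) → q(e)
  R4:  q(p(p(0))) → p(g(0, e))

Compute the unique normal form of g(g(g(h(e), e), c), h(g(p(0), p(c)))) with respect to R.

1. g(g(g(h(e), e), c), h(g(p(0), p(c))))  →  g(g(h(e), e), c)   [R1 at ε]
2. g(g(h(e), e), c)  →  g(h(e), e)   [R1 at ε]
3. g(h(e), e)  →  h(e)   [R1 at ε]
4. h(e)  →  e   [R2 at ε]

e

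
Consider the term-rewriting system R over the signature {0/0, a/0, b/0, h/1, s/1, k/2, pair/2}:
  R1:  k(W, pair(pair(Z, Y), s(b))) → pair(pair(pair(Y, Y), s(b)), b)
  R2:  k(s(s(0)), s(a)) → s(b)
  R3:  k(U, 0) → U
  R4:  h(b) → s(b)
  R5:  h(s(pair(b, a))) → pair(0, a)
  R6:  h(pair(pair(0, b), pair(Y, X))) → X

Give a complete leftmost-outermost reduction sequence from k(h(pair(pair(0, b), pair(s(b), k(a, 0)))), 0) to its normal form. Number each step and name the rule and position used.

a

1. k(h(pair(pair(0, b), pair(s(b), k(a, 0)))), 0)  →  h(pair(pair(0, b), pair(s(b), k(a, 0))))   [R3 at ε]
2. h(pair(pair(0, b), pair(s(b), k(a, 0))))  →  k(a, 0)   [R6 at ε]
3. k(a, 0)  →  a   [R3 at ε]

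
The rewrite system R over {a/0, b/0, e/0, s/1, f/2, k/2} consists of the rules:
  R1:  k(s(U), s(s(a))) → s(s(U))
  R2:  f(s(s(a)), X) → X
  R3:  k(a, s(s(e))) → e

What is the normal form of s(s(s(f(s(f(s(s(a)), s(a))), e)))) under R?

1. s(s(s(f(s(f(s(s(a)), s(a))), e))))  →  s(s(s(f(s(s(a)), e))))   [R2 at 1.1.1.1.1]
2. s(s(s(f(s(s(a)), e))))  →  s(s(s(e)))   [R2 at 1.1.1]

s(s(s(e)))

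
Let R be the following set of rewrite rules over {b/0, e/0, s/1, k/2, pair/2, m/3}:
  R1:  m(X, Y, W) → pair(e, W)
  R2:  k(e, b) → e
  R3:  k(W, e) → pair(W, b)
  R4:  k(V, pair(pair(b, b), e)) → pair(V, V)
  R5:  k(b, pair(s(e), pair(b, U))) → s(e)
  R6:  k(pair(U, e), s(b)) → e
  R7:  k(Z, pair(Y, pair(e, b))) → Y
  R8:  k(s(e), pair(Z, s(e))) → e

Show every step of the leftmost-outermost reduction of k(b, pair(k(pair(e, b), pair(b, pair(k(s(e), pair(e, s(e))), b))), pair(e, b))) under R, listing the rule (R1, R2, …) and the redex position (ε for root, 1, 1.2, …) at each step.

1. k(b, pair(k(pair(e, b), pair(b, pair(k(s(e), pair(e, s(e))), b))), pair(e, b)))  →  k(pair(e, b), pair(b, pair(k(s(e), pair(e, s(e))), b)))   [R7 at ε]
2. k(pair(e, b), pair(b, pair(k(s(e), pair(e, s(e))), b)))  →  k(pair(e, b), pair(b, pair(e, b)))   [R8 at 2.2.1]
3. k(pair(e, b), pair(b, pair(e, b)))  →  b   [R7 at ε]

b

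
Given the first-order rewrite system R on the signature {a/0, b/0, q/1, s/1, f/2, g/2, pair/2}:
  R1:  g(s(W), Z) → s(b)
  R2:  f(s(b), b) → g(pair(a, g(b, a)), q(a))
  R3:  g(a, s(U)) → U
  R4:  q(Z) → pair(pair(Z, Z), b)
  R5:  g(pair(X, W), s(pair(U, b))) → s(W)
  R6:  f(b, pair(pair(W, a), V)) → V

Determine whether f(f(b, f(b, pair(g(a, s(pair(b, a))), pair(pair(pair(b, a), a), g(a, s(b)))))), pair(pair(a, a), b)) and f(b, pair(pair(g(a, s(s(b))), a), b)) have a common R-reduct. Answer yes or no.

yes — NF(t₁) = b, NF(t₂) = b

Reduce t₁ = f(f(b, f(b, pair(g(a, s(pair(b, a))), pair(pair(pair(b, a), a), g(a, s(b)))))), pair(pair(a, a), b)):
1. f(f(b, f(b, pair(g(a, s(pair(b, a))), pair(pair(pair(b, a), a), g(a, s(b)))))), pair(pair(a, a), b))  →  f(f(b, f(b, pair(pair(b, a), pair(pair(pair(b, a), a), g(a, s(b)))))), pair(pair(a, a), b))   [R3 at 1.2.2.1]
2. f(f(b, f(b, pair(pair(b, a), pair(pair(pair(b, a), a), g(a, s(b)))))), pair(pair(a, a), b))  →  f(f(b, pair(pair(pair(b, a), a), g(a, s(b)))), pair(pair(a, a), b))   [R6 at 1.2]
3. f(f(b, pair(pair(pair(b, a), a), g(a, s(b)))), pair(pair(a, a), b))  →  f(g(a, s(b)), pair(pair(a, a), b))   [R6 at 1]
4. f(g(a, s(b)), pair(pair(a, a), b))  →  f(b, pair(pair(a, a), b))   [R3 at 1]
5. f(b, pair(pair(a, a), b))  →  b   [R6 at ε]

Reduce t₂ = f(b, pair(pair(g(a, s(s(b))), a), b)):
1. f(b, pair(pair(g(a, s(s(b))), a), b))  →  b   [R6 at ε]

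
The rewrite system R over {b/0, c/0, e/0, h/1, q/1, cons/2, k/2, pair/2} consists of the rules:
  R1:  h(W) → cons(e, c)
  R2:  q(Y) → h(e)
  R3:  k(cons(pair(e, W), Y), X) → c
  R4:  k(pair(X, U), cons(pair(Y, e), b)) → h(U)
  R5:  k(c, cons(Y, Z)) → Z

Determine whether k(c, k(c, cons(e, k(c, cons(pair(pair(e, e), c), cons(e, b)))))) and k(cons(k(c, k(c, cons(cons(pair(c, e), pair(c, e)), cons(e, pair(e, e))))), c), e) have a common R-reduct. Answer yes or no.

Reduce t₁ = k(c, k(c, cons(e, k(c, cons(pair(pair(e, e), c), cons(e, b)))))):
1. k(c, k(c, cons(e, k(c, cons(pair(pair(e, e), c), cons(e, b))))))  →  k(c, k(c, cons(pair(pair(e, e), c), cons(e, b))))   [R5 at 2]
2. k(c, k(c, cons(pair(pair(e, e), c), cons(e, b))))  →  k(c, cons(e, b))   [R5 at 2]
3. k(c, cons(e, b))  →  b   [R5 at ε]

Reduce t₂ = k(cons(k(c, k(c, cons(cons(pair(c, e), pair(c, e)), cons(e, pair(e, e))))), c), e):
1. k(cons(k(c, k(c, cons(cons(pair(c, e), pair(c, e)), cons(e, pair(e, e))))), c), e)  →  k(cons(k(c, cons(e, pair(e, e))), c), e)   [R5 at 1.1.2]
2. k(cons(k(c, cons(e, pair(e, e))), c), e)  →  k(cons(pair(e, e), c), e)   [R5 at 1.1]
3. k(cons(pair(e, e), c), e)  →  c   [R3 at ε]

no — NF(t₁) = b, NF(t₂) = c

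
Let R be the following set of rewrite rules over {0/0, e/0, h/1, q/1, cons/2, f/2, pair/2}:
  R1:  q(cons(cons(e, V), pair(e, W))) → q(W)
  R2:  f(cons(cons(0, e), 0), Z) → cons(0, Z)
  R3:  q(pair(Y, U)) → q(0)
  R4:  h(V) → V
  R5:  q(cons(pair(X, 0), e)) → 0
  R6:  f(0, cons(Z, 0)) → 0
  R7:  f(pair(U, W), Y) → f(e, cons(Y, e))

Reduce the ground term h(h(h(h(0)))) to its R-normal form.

0

1. h(h(h(h(0))))  →  h(h(h(0)))   [R4 at ε]
2. h(h(h(0)))  →  h(h(0))   [R4 at ε]
3. h(h(0))  →  h(0)   [R4 at ε]
4. h(0)  →  0   [R4 at ε]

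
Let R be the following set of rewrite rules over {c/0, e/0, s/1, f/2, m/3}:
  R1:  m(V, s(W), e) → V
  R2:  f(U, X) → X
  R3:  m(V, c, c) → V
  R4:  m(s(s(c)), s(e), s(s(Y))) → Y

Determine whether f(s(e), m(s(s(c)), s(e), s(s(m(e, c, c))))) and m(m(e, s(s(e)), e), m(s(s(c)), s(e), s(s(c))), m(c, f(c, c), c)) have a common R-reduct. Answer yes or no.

Reduce t₁ = f(s(e), m(s(s(c)), s(e), s(s(m(e, c, c))))):
1. f(s(e), m(s(s(c)), s(e), s(s(m(e, c, c)))))  →  m(s(s(c)), s(e), s(s(m(e, c, c))))   [R2 at ε]
2. m(s(s(c)), s(e), s(s(m(e, c, c))))  →  m(e, c, c)   [R4 at ε]
3. m(e, c, c)  →  e   [R3 at ε]

Reduce t₂ = m(m(e, s(s(e)), e), m(s(s(c)), s(e), s(s(c))), m(c, f(c, c), c)):
1. m(m(e, s(s(e)), e), m(s(s(c)), s(e), s(s(c))), m(c, f(c, c), c))  →  m(e, m(s(s(c)), s(e), s(s(c))), m(c, f(c, c), c))   [R1 at 1]
2. m(e, m(s(s(c)), s(e), s(s(c))), m(c, f(c, c), c))  →  m(e, c, m(c, f(c, c), c))   [R4 at 2]
3. m(e, c, m(c, f(c, c), c))  →  m(e, c, m(c, c, c))   [R2 at 3.2]
4. m(e, c, m(c, c, c))  →  m(e, c, c)   [R3 at 3]
5. m(e, c, c)  →  e   [R3 at ε]

yes — NF(t₁) = e, NF(t₂) = e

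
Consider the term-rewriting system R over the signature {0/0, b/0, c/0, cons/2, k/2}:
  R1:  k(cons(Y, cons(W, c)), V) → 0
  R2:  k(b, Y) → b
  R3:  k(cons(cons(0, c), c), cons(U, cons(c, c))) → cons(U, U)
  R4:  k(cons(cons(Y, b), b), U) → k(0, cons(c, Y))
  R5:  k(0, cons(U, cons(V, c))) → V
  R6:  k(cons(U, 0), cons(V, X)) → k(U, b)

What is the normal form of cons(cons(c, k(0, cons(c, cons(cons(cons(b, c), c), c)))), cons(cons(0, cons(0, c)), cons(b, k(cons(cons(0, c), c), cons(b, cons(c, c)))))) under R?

1. cons(cons(c, k(0, cons(c, cons(cons(cons(b, c), c), c)))), cons(cons(0, cons(0, c)), cons(b, k(cons(cons(0, c), c), cons(b, cons(c, c))))))  →  cons(cons(c, cons(cons(b, c), c)), cons(cons(0, cons(0, c)), cons(b, k(cons(cons(0, c), c), cons(b, cons(c, c))))))   [R5 at 1.2]
2. cons(cons(c, cons(cons(b, c), c)), cons(cons(0, cons(0, c)), cons(b, k(cons(cons(0, c), c), cons(b, cons(c, c))))))  →  cons(cons(c, cons(cons(b, c), c)), cons(cons(0, cons(0, c)), cons(b, cons(b, b))))   [R3 at 2.2.2]

cons(cons(c, cons(cons(b, c), c)), cons(cons(0, cons(0, c)), cons(b, cons(b, b))))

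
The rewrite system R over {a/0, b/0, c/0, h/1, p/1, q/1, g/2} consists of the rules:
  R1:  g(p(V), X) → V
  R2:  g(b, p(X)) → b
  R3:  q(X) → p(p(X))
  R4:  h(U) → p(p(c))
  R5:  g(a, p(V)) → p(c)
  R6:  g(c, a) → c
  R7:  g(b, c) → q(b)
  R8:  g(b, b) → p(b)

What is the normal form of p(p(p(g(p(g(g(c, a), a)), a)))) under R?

1. p(p(p(g(p(g(g(c, a), a)), a))))  →  p(p(p(g(g(c, a), a))))   [R1 at 1.1.1]
2. p(p(p(g(g(c, a), a))))  →  p(p(p(g(c, a))))   [R6 at 1.1.1.1]
3. p(p(p(g(c, a))))  →  p(p(p(c)))   [R6 at 1.1.1]

p(p(p(c)))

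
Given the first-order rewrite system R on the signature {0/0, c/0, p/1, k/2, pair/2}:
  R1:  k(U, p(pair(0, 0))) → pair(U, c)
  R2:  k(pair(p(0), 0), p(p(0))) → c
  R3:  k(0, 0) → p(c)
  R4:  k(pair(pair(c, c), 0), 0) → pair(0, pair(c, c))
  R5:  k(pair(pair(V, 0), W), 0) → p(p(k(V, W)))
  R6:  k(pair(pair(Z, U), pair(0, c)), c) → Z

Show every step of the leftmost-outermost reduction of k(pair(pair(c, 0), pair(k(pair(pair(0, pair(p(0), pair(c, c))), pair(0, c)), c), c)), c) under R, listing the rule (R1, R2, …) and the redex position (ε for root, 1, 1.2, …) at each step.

c

1. k(pair(pair(c, 0), pair(k(pair(pair(0, pair(p(0), pair(c, c))), pair(0, c)), c), c)), c)  →  k(pair(pair(c, 0), pair(0, c)), c)   [R6 at 1.2.1]
2. k(pair(pair(c, 0), pair(0, c)), c)  →  c   [R6 at ε]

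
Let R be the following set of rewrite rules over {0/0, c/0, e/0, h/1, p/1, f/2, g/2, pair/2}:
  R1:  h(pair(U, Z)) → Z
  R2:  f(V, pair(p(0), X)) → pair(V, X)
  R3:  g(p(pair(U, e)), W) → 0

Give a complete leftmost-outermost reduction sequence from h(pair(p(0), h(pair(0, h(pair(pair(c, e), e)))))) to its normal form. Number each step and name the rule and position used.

e

1. h(pair(p(0), h(pair(0, h(pair(pair(c, e), e))))))  →  h(pair(0, h(pair(pair(c, e), e))))   [R1 at ε]
2. h(pair(0, h(pair(pair(c, e), e))))  →  h(pair(pair(c, e), e))   [R1 at ε]
3. h(pair(pair(c, e), e))  →  e   [R1 at ε]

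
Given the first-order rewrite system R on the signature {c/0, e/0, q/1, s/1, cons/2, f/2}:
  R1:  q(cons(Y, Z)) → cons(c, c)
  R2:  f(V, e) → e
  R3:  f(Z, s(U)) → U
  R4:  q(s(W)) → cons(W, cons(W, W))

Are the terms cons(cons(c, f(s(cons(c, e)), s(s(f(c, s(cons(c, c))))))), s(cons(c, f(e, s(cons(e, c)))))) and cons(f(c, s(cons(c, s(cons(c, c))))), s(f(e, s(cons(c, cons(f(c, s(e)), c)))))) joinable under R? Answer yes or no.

yes — NF(t₁) = cons(cons(c, s(cons(c, c))), s(cons(c, cons(e, c)))), NF(t₂) = cons(cons(c, s(cons(c, c))), s(cons(c, cons(e, c))))

Reduce t₁ = cons(cons(c, f(s(cons(c, e)), s(s(f(c, s(cons(c, c))))))), s(cons(c, f(e, s(cons(e, c)))))):
1. cons(cons(c, f(s(cons(c, e)), s(s(f(c, s(cons(c, c))))))), s(cons(c, f(e, s(cons(e, c))))))  →  cons(cons(c, s(f(c, s(cons(c, c))))), s(cons(c, f(e, s(cons(e, c))))))   [R3 at 1.2]
2. cons(cons(c, s(f(c, s(cons(c, c))))), s(cons(c, f(e, s(cons(e, c))))))  →  cons(cons(c, s(cons(c, c))), s(cons(c, f(e, s(cons(e, c))))))   [R3 at 1.2.1]
3. cons(cons(c, s(cons(c, c))), s(cons(c, f(e, s(cons(e, c))))))  →  cons(cons(c, s(cons(c, c))), s(cons(c, cons(e, c))))   [R3 at 2.1.2]

Reduce t₂ = cons(f(c, s(cons(c, s(cons(c, c))))), s(f(e, s(cons(c, cons(f(c, s(e)), c)))))):
1. cons(f(c, s(cons(c, s(cons(c, c))))), s(f(e, s(cons(c, cons(f(c, s(e)), c))))))  →  cons(cons(c, s(cons(c, c))), s(f(e, s(cons(c, cons(f(c, s(e)), c))))))   [R3 at 1]
2. cons(cons(c, s(cons(c, c))), s(f(e, s(cons(c, cons(f(c, s(e)), c))))))  →  cons(cons(c, s(cons(c, c))), s(cons(c, cons(f(c, s(e)), c))))   [R3 at 2.1]
3. cons(cons(c, s(cons(c, c))), s(cons(c, cons(f(c, s(e)), c))))  →  cons(cons(c, s(cons(c, c))), s(cons(c, cons(e, c))))   [R3 at 2.1.2.1]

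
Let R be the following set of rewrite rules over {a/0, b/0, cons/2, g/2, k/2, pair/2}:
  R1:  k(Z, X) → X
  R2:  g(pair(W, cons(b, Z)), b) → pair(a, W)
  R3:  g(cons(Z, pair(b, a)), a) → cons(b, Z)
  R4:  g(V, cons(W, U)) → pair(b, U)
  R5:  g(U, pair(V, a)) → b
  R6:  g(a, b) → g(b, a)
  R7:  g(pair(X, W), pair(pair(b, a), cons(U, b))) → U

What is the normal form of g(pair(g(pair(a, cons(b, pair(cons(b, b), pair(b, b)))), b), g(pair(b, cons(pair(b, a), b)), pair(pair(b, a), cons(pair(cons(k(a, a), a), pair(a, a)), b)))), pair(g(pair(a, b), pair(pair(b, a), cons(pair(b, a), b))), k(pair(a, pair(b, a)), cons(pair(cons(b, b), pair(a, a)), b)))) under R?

1. g(pair(g(pair(a, cons(b, pair(cons(b, b), pair(b, b)))), b), g(pair(b, cons(pair(b, a), b)), pair(pair(b, a), cons(pair(cons(k(a, a), a), pair(a, a)), b)))), pair(g(pair(a, b), pair(pair(b, a), cons(pair(b, a), b))), k(pair(a, pair(b, a)), cons(pair(cons(b, b), pair(a, a)), b))))  →  g(pair(pair(a, a), g(pair(b, cons(pair(b, a), b)), pair(pair(b, a), cons(pair(cons(k(a, a), a), pair(a, a)), b)))), pair(g(pair(a, b), pair(pair(b, a), cons(pair(b, a), b))), k(pair(a, pair(b, a)), cons(pair(cons(b, b), pair(a, a)), b))))   [R2 at 1.1]
2. g(pair(pair(a, a), g(pair(b, cons(pair(b, a), b)), pair(pair(b, a), cons(pair(cons(k(a, a), a), pair(a, a)), b)))), pair(g(pair(a, b), pair(pair(b, a), cons(pair(b, a), b))), k(pair(a, pair(b, a)), cons(pair(cons(b, b), pair(a, a)), b))))  →  g(pair(pair(a, a), pair(cons(k(a, a), a), pair(a, a))), pair(g(pair(a, b), pair(pair(b, a), cons(pair(b, a), b))), k(pair(a, pair(b, a)), cons(pair(cons(b, b), pair(a, a)), b))))   [R7 at 1.2]
3. g(pair(pair(a, a), pair(cons(k(a, a), a), pair(a, a))), pair(g(pair(a, b), pair(pair(b, a), cons(pair(b, a), b))), k(pair(a, pair(b, a)), cons(pair(cons(b, b), pair(a, a)), b))))  →  g(pair(pair(a, a), pair(cons(a, a), pair(a, a))), pair(g(pair(a, b), pair(pair(b, a), cons(pair(b, a), b))), k(pair(a, pair(b, a)), cons(pair(cons(b, b), pair(a, a)), b))))   [R1 at 1.2.1.1]
4. g(pair(pair(a, a), pair(cons(a, a), pair(a, a))), pair(g(pair(a, b), pair(pair(b, a), cons(pair(b, a), b))), k(pair(a, pair(b, a)), cons(pair(cons(b, b), pair(a, a)), b))))  →  g(pair(pair(a, a), pair(cons(a, a), pair(a, a))), pair(pair(b, a), k(pair(a, pair(b, a)), cons(pair(cons(b, b), pair(a, a)), b))))   [R7 at 2.1]
5. g(pair(pair(a, a), pair(cons(a, a), pair(a, a))), pair(pair(b, a), k(pair(a, pair(b, a)), cons(pair(cons(b, b), pair(a, a)), b))))  →  g(pair(pair(a, a), pair(cons(a, a), pair(a, a))), pair(pair(b, a), cons(pair(cons(b, b), pair(a, a)), b)))   [R1 at 2.2]
6. g(pair(pair(a, a), pair(cons(a, a), pair(a, a))), pair(pair(b, a), cons(pair(cons(b, b), pair(a, a)), b)))  →  pair(cons(b, b), pair(a, a))   [R7 at ε]

pair(cons(b, b), pair(a, a))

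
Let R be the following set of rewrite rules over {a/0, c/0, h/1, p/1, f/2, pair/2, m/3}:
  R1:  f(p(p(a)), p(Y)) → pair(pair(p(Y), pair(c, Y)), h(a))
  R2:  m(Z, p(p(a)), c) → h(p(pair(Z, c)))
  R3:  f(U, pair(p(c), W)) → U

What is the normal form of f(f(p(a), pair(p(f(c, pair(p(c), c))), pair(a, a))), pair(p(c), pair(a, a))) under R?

1. f(f(p(a), pair(p(f(c, pair(p(c), c))), pair(a, a))), pair(p(c), pair(a, a)))  →  f(p(a), pair(p(f(c, pair(p(c), c))), pair(a, a)))   [R3 at ε]
2. f(p(a), pair(p(f(c, pair(p(c), c))), pair(a, a)))  →  f(p(a), pair(p(c), pair(a, a)))   [R3 at 2.1.1]
3. f(p(a), pair(p(c), pair(a, a)))  →  p(a)   [R3 at ε]

p(a)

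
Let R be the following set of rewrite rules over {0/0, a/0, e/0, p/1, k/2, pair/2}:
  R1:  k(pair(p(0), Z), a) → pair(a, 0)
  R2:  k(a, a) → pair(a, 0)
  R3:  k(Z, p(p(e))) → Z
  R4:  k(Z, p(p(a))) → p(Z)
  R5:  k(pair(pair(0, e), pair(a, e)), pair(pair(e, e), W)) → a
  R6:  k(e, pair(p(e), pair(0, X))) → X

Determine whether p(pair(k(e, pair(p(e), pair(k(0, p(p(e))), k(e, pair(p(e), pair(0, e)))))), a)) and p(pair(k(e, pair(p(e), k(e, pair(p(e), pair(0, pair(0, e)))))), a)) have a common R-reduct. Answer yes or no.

yes — NF(t₁) = p(pair(e, a)), NF(t₂) = p(pair(e, a))

Reduce t₁ = p(pair(k(e, pair(p(e), pair(k(0, p(p(e))), k(e, pair(p(e), pair(0, e)))))), a)):
1. p(pair(k(e, pair(p(e), pair(k(0, p(p(e))), k(e, pair(p(e), pair(0, e)))))), a))  →  p(pair(k(e, pair(p(e), pair(0, k(e, pair(p(e), pair(0, e)))))), a))   [R3 at 1.1.2.2.1]
2. p(pair(k(e, pair(p(e), pair(0, k(e, pair(p(e), pair(0, e)))))), a))  →  p(pair(k(e, pair(p(e), pair(0, e))), a))   [R6 at 1.1]
3. p(pair(k(e, pair(p(e), pair(0, e))), a))  →  p(pair(e, a))   [R6 at 1.1]

Reduce t₂ = p(pair(k(e, pair(p(e), k(e, pair(p(e), pair(0, pair(0, e)))))), a)):
1. p(pair(k(e, pair(p(e), k(e, pair(p(e), pair(0, pair(0, e)))))), a))  →  p(pair(k(e, pair(p(e), pair(0, e))), a))   [R6 at 1.1.2.2]
2. p(pair(k(e, pair(p(e), pair(0, e))), a))  →  p(pair(e, a))   [R6 at 1.1]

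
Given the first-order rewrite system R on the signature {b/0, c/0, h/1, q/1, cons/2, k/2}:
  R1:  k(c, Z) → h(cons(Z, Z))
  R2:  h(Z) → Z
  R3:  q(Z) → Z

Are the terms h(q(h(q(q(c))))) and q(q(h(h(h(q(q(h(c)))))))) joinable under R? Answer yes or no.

yes — NF(t₁) = c, NF(t₂) = c

Reduce t₁ = h(q(h(q(q(c))))):
1. h(q(h(q(q(c)))))  →  q(h(q(q(c))))   [R2 at ε]
2. q(h(q(q(c))))  →  h(q(q(c)))   [R3 at ε]
3. h(q(q(c)))  →  q(q(c))   [R2 at ε]
4. q(q(c))  →  q(c)   [R3 at ε]
5. q(c)  →  c   [R3 at ε]

Reduce t₂ = q(q(h(h(h(q(q(h(c)))))))):
1. q(q(h(h(h(q(q(h(c))))))))  →  q(h(h(h(q(q(h(c)))))))   [R3 at ε]
2. q(h(h(h(q(q(h(c)))))))  →  h(h(h(q(q(h(c))))))   [R3 at ε]
3. h(h(h(q(q(h(c))))))  →  h(h(q(q(h(c)))))   [R2 at ε]
4. h(h(q(q(h(c)))))  →  h(q(q(h(c))))   [R2 at ε]
5. h(q(q(h(c))))  →  q(q(h(c)))   [R2 at ε]
6. q(q(h(c)))  →  q(h(c))   [R3 at ε]
7. q(h(c))  →  h(c)   [R3 at ε]
8. h(c)  →  c   [R2 at ε]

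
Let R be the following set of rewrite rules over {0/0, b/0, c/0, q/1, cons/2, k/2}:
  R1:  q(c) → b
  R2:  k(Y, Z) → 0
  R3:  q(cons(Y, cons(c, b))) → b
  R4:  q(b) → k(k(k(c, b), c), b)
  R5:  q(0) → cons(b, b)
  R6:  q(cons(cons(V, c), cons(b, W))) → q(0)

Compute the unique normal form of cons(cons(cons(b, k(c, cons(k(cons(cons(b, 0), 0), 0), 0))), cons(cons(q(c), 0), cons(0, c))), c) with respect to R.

1. cons(cons(cons(b, k(c, cons(k(cons(cons(b, 0), 0), 0), 0))), cons(cons(q(c), 0), cons(0, c))), c)  →  cons(cons(cons(b, 0), cons(cons(q(c), 0), cons(0, c))), c)   [R2 at 1.1.2]
2. cons(cons(cons(b, 0), cons(cons(q(c), 0), cons(0, c))), c)  →  cons(cons(cons(b, 0), cons(cons(b, 0), cons(0, c))), c)   [R1 at 1.2.1.1]

cons(cons(cons(b, 0), cons(cons(b, 0), cons(0, c))), c)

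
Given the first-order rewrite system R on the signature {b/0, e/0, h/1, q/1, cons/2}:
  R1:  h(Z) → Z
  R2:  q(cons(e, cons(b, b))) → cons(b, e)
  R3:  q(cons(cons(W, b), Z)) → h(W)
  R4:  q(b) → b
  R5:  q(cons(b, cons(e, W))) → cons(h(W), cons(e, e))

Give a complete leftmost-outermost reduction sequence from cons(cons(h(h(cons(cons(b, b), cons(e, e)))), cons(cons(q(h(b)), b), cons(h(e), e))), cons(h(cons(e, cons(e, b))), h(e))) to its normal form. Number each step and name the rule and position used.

1. cons(cons(h(h(cons(cons(b, b), cons(e, e)))), cons(cons(q(h(b)), b), cons(h(e), e))), cons(h(cons(e, cons(e, b))), h(e)))  →  cons(cons(h(cons(cons(b, b), cons(e, e))), cons(cons(q(h(b)), b), cons(h(e), e))), cons(h(cons(e, cons(e, b))), h(e)))   [R1 at 1.1]
2. cons(cons(h(cons(cons(b, b), cons(e, e))), cons(cons(q(h(b)), b), cons(h(e), e))), cons(h(cons(e, cons(e, b))), h(e)))  →  cons(cons(cons(cons(b, b), cons(e, e)), cons(cons(q(h(b)), b), cons(h(e), e))), cons(h(cons(e, cons(e, b))), h(e)))   [R1 at 1.1]
3. cons(cons(cons(cons(b, b), cons(e, e)), cons(cons(q(h(b)), b), cons(h(e), e))), cons(h(cons(e, cons(e, b))), h(e)))  →  cons(cons(cons(cons(b, b), cons(e, e)), cons(cons(q(b), b), cons(h(e), e))), cons(h(cons(e, cons(e, b))), h(e)))   [R1 at 1.2.1.1.1]
4. cons(cons(cons(cons(b, b), cons(e, e)), cons(cons(q(b), b), cons(h(e), e))), cons(h(cons(e, cons(e, b))), h(e)))  →  cons(cons(cons(cons(b, b), cons(e, e)), cons(cons(b, b), cons(h(e), e))), cons(h(cons(e, cons(e, b))), h(e)))   [R4 at 1.2.1.1]
5. cons(cons(cons(cons(b, b), cons(e, e)), cons(cons(b, b), cons(h(e), e))), cons(h(cons(e, cons(e, b))), h(e)))  →  cons(cons(cons(cons(b, b), cons(e, e)), cons(cons(b, b), cons(e, e))), cons(h(cons(e, cons(e, b))), h(e)))   [R1 at 1.2.2.1]
6. cons(cons(cons(cons(b, b), cons(e, e)), cons(cons(b, b), cons(e, e))), cons(h(cons(e, cons(e, b))), h(e)))  →  cons(cons(cons(cons(b, b), cons(e, e)), cons(cons(b, b), cons(e, e))), cons(cons(e, cons(e, b)), h(e)))   [R1 at 2.1]
7. cons(cons(cons(cons(b, b), cons(e, e)), cons(cons(b, b), cons(e, e))), cons(cons(e, cons(e, b)), h(e)))  →  cons(cons(cons(cons(b, b), cons(e, e)), cons(cons(b, b), cons(e, e))), cons(cons(e, cons(e, b)), e))   [R1 at 2.2]

cons(cons(cons(cons(b, b), cons(e, e)), cons(cons(b, b), cons(e, e))), cons(cons(e, cons(e, b)), e))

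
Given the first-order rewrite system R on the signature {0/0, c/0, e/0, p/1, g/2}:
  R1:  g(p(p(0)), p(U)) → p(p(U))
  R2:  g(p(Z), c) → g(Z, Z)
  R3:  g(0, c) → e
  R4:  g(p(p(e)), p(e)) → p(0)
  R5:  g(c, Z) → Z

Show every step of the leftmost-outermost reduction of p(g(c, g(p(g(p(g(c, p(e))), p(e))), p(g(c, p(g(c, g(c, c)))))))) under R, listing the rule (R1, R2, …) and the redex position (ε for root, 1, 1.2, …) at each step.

1. p(g(c, g(p(g(p(g(c, p(e))), p(e))), p(g(c, p(g(c, g(c, c))))))))  →  p(g(p(g(p(g(c, p(e))), p(e))), p(g(c, p(g(c, g(c, c)))))))   [R5 at 1]
2. p(g(p(g(p(g(c, p(e))), p(e))), p(g(c, p(g(c, g(c, c)))))))  →  p(g(p(g(p(p(e)), p(e))), p(g(c, p(g(c, g(c, c)))))))   [R5 at 1.1.1.1.1]
3. p(g(p(g(p(p(e)), p(e))), p(g(c, p(g(c, g(c, c)))))))  →  p(g(p(p(0)), p(g(c, p(g(c, g(c, c)))))))   [R4 at 1.1.1]
4. p(g(p(p(0)), p(g(c, p(g(c, g(c, c)))))))  →  p(p(p(g(c, p(g(c, g(c, c)))))))   [R1 at 1]
5. p(p(p(g(c, p(g(c, g(c, c)))))))  →  p(p(p(p(g(c, g(c, c))))))   [R5 at 1.1.1]
6. p(p(p(p(g(c, g(c, c))))))  →  p(p(p(p(g(c, c)))))   [R5 at 1.1.1.1]
7. p(p(p(p(g(c, c)))))  →  p(p(p(p(c))))   [R5 at 1.1.1.1]

p(p(p(p(c))))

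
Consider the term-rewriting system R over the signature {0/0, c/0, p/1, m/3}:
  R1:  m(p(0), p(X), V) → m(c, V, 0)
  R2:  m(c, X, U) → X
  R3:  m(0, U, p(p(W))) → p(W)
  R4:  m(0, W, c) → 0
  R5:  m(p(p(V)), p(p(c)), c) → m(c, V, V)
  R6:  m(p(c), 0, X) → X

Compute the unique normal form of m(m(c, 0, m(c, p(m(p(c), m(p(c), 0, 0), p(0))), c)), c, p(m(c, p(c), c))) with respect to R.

1. m(m(c, 0, m(c, p(m(p(c), m(p(c), 0, 0), p(0))), c)), c, p(m(c, p(c), c)))  →  m(0, c, p(m(c, p(c), c)))   [R2 at 1]
2. m(0, c, p(m(c, p(c), c)))  →  m(0, c, p(p(c)))   [R2 at 3.1]
3. m(0, c, p(p(c)))  →  p(c)   [R3 at ε]

p(c)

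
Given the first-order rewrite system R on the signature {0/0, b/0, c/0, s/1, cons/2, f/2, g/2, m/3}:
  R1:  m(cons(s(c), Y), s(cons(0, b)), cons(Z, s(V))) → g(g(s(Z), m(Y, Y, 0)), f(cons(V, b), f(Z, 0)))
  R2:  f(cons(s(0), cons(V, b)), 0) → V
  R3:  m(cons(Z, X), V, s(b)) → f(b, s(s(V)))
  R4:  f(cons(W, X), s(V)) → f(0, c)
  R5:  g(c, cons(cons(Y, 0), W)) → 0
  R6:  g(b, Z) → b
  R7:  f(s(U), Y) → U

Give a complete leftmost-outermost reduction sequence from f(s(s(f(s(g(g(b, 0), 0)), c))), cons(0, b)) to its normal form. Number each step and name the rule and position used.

1. f(s(s(f(s(g(g(b, 0), 0)), c))), cons(0, b))  →  s(f(s(g(g(b, 0), 0)), c))   [R7 at ε]
2. s(f(s(g(g(b, 0), 0)), c))  →  s(g(g(b, 0), 0))   [R7 at 1]
3. s(g(g(b, 0), 0))  →  s(g(b, 0))   [R6 at 1.1]
4. s(g(b, 0))  →  s(b)   [R6 at 1]

s(b)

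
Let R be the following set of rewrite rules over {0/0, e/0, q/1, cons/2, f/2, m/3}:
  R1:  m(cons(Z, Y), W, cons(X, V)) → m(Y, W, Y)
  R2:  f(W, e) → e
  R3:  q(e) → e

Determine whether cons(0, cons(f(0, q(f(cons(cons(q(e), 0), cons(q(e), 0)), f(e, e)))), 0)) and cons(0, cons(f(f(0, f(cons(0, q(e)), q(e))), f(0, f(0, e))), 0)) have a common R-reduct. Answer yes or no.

yes — NF(t₁) = cons(0, cons(e, 0)), NF(t₂) = cons(0, cons(e, 0))

Reduce t₁ = cons(0, cons(f(0, q(f(cons(cons(q(e), 0), cons(q(e), 0)), f(e, e)))), 0)):
1. cons(0, cons(f(0, q(f(cons(cons(q(e), 0), cons(q(e), 0)), f(e, e)))), 0))  →  cons(0, cons(f(0, q(f(cons(cons(e, 0), cons(q(e), 0)), f(e, e)))), 0))   [R3 at 2.1.2.1.1.1.1]
2. cons(0, cons(f(0, q(f(cons(cons(e, 0), cons(q(e), 0)), f(e, e)))), 0))  →  cons(0, cons(f(0, q(f(cons(cons(e, 0), cons(e, 0)), f(e, e)))), 0))   [R3 at 2.1.2.1.1.2.1]
3. cons(0, cons(f(0, q(f(cons(cons(e, 0), cons(e, 0)), f(e, e)))), 0))  →  cons(0, cons(f(0, q(f(cons(cons(e, 0), cons(e, 0)), e))), 0))   [R2 at 2.1.2.1.2]
4. cons(0, cons(f(0, q(f(cons(cons(e, 0), cons(e, 0)), e))), 0))  →  cons(0, cons(f(0, q(e)), 0))   [R2 at 2.1.2.1]
5. cons(0, cons(f(0, q(e)), 0))  →  cons(0, cons(f(0, e), 0))   [R3 at 2.1.2]
6. cons(0, cons(f(0, e), 0))  →  cons(0, cons(e, 0))   [R2 at 2.1]

Reduce t₂ = cons(0, cons(f(f(0, f(cons(0, q(e)), q(e))), f(0, f(0, e))), 0)):
1. cons(0, cons(f(f(0, f(cons(0, q(e)), q(e))), f(0, f(0, e))), 0))  →  cons(0, cons(f(f(0, f(cons(0, e), q(e))), f(0, f(0, e))), 0))   [R3 at 2.1.1.2.1.2]
2. cons(0, cons(f(f(0, f(cons(0, e), q(e))), f(0, f(0, e))), 0))  →  cons(0, cons(f(f(0, f(cons(0, e), e)), f(0, f(0, e))), 0))   [R3 at 2.1.1.2.2]
3. cons(0, cons(f(f(0, f(cons(0, e), e)), f(0, f(0, e))), 0))  →  cons(0, cons(f(f(0, e), f(0, f(0, e))), 0))   [R2 at 2.1.1.2]
4. cons(0, cons(f(f(0, e), f(0, f(0, e))), 0))  →  cons(0, cons(f(e, f(0, f(0, e))), 0))   [R2 at 2.1.1]
5. cons(0, cons(f(e, f(0, f(0, e))), 0))  →  cons(0, cons(f(e, f(0, e)), 0))   [R2 at 2.1.2.2]
6. cons(0, cons(f(e, f(0, e)), 0))  →  cons(0, cons(f(e, e), 0))   [R2 at 2.1.2]
7. cons(0, cons(f(e, e), 0))  →  cons(0, cons(e, 0))   [R2 at 2.1]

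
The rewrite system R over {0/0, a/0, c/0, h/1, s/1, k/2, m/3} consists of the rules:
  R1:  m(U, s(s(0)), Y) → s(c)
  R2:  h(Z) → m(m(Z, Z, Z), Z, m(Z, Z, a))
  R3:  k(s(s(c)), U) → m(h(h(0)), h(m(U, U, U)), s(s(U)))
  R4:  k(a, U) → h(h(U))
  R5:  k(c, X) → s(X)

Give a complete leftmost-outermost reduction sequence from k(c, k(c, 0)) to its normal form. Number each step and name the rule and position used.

s(s(0))

1. k(c, k(c, 0))  →  s(k(c, 0))   [R5 at ε]
2. s(k(c, 0))  →  s(s(0))   [R5 at 1]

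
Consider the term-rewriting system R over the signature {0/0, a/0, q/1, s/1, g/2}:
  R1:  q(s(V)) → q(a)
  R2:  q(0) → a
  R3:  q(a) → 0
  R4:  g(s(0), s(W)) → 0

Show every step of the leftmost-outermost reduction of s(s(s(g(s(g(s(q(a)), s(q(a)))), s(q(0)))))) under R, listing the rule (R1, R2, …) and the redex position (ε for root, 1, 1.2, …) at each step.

s(s(s(0)))

1. s(s(s(g(s(g(s(q(a)), s(q(a)))), s(q(0))))))  →  s(s(s(g(s(g(s(0), s(q(a)))), s(q(0))))))   [R3 at 1.1.1.1.1.1.1]
2. s(s(s(g(s(g(s(0), s(q(a)))), s(q(0))))))  →  s(s(s(g(s(0), s(q(0))))))   [R4 at 1.1.1.1.1]
3. s(s(s(g(s(0), s(q(0))))))  →  s(s(s(0)))   [R4 at 1.1.1]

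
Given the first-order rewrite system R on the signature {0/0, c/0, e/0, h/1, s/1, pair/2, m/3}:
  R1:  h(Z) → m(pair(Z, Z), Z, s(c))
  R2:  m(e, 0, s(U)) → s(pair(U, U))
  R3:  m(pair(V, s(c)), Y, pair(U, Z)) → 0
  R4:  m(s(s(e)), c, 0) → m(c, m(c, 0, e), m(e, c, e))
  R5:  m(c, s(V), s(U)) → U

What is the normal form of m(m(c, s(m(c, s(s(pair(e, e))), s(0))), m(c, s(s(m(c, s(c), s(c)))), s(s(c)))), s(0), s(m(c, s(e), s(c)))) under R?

1. m(m(c, s(m(c, s(s(pair(e, e))), s(0))), m(c, s(s(m(c, s(c), s(c)))), s(s(c)))), s(0), s(m(c, s(e), s(c))))  →  m(m(c, s(0), m(c, s(s(m(c, s(c), s(c)))), s(s(c)))), s(0), s(m(c, s(e), s(c))))   [R5 at 1.2.1]
2. m(m(c, s(0), m(c, s(s(m(c, s(c), s(c)))), s(s(c)))), s(0), s(m(c, s(e), s(c))))  →  m(m(c, s(0), s(c)), s(0), s(m(c, s(e), s(c))))   [R5 at 1.3]
3. m(m(c, s(0), s(c)), s(0), s(m(c, s(e), s(c))))  →  m(c, s(0), s(m(c, s(e), s(c))))   [R5 at 1]
4. m(c, s(0), s(m(c, s(e), s(c))))  →  m(c, s(e), s(c))   [R5 at ε]
5. m(c, s(e), s(c))  →  c   [R5 at ε]

c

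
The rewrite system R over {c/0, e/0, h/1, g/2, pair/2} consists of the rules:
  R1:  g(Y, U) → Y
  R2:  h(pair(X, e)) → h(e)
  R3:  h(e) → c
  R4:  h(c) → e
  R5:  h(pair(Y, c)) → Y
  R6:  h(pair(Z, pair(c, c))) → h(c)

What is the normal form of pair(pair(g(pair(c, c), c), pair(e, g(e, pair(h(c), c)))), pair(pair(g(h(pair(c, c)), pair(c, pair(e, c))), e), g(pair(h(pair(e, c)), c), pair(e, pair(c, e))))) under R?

1. pair(pair(g(pair(c, c), c), pair(e, g(e, pair(h(c), c)))), pair(pair(g(h(pair(c, c)), pair(c, pair(e, c))), e), g(pair(h(pair(e, c)), c), pair(e, pair(c, e)))))  →  pair(pair(pair(c, c), pair(e, g(e, pair(h(c), c)))), pair(pair(g(h(pair(c, c)), pair(c, pair(e, c))), e), g(pair(h(pair(e, c)), c), pair(e, pair(c, e)))))   [R1 at 1.1]
2. pair(pair(pair(c, c), pair(e, g(e, pair(h(c), c)))), pair(pair(g(h(pair(c, c)), pair(c, pair(e, c))), e), g(pair(h(pair(e, c)), c), pair(e, pair(c, e)))))  →  pair(pair(pair(c, c), pair(e, e)), pair(pair(g(h(pair(c, c)), pair(c, pair(e, c))), e), g(pair(h(pair(e, c)), c), pair(e, pair(c, e)))))   [R1 at 1.2.2]
3. pair(pair(pair(c, c), pair(e, e)), pair(pair(g(h(pair(c, c)), pair(c, pair(e, c))), e), g(pair(h(pair(e, c)), c), pair(e, pair(c, e)))))  →  pair(pair(pair(c, c), pair(e, e)), pair(pair(h(pair(c, c)), e), g(pair(h(pair(e, c)), c), pair(e, pair(c, e)))))   [R1 at 2.1.1]
4. pair(pair(pair(c, c), pair(e, e)), pair(pair(h(pair(c, c)), e), g(pair(h(pair(e, c)), c), pair(e, pair(c, e)))))  →  pair(pair(pair(c, c), pair(e, e)), pair(pair(c, e), g(pair(h(pair(e, c)), c), pair(e, pair(c, e)))))   [R5 at 2.1.1]
5. pair(pair(pair(c, c), pair(e, e)), pair(pair(c, e), g(pair(h(pair(e, c)), c), pair(e, pair(c, e)))))  →  pair(pair(pair(c, c), pair(e, e)), pair(pair(c, e), pair(h(pair(e, c)), c)))   [R1 at 2.2]
6. pair(pair(pair(c, c), pair(e, e)), pair(pair(c, e), pair(h(pair(e, c)), c)))  →  pair(pair(pair(c, c), pair(e, e)), pair(pair(c, e), pair(e, c)))   [R5 at 2.2.1]

pair(pair(pair(c, c), pair(e, e)), pair(pair(c, e), pair(e, c)))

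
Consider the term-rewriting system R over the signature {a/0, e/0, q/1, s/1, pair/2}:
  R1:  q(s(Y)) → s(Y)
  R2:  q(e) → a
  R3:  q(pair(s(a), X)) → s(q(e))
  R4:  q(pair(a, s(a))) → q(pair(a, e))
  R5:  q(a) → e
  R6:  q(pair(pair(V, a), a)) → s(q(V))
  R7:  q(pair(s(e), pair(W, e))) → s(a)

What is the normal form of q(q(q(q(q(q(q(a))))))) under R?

1. q(q(q(q(q(q(q(a)))))))  →  q(q(q(q(q(q(e))))))   [R5 at 1.1.1.1.1.1]
2. q(q(q(q(q(q(e))))))  →  q(q(q(q(q(a)))))   [R2 at 1.1.1.1.1]
3. q(q(q(q(q(a)))))  →  q(q(q(q(e))))   [R5 at 1.1.1.1]
4. q(q(q(q(e))))  →  q(q(q(a)))   [R2 at 1.1.1]
5. q(q(q(a)))  →  q(q(e))   [R5 at 1.1]
6. q(q(e))  →  q(a)   [R2 at 1]
7. q(a)  →  e   [R5 at ε]

e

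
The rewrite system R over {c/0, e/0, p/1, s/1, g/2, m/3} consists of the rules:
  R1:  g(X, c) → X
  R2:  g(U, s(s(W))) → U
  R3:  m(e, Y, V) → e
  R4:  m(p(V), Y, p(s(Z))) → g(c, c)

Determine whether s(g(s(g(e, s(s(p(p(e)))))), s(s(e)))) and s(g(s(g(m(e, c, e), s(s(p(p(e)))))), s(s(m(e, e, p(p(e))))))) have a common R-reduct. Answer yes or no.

yes — NF(t₁) = s(s(e)), NF(t₂) = s(s(e))

Reduce t₁ = s(g(s(g(e, s(s(p(p(e)))))), s(s(e)))):
1. s(g(s(g(e, s(s(p(p(e)))))), s(s(e))))  →  s(s(g(e, s(s(p(p(e)))))))   [R2 at 1]
2. s(s(g(e, s(s(p(p(e)))))))  →  s(s(e))   [R2 at 1.1]

Reduce t₂ = s(g(s(g(m(e, c, e), s(s(p(p(e)))))), s(s(m(e, e, p(p(e))))))):
1. s(g(s(g(m(e, c, e), s(s(p(p(e)))))), s(s(m(e, e, p(p(e)))))))  →  s(s(g(m(e, c, e), s(s(p(p(e)))))))   [R2 at 1]
2. s(s(g(m(e, c, e), s(s(p(p(e)))))))  →  s(s(m(e, c, e)))   [R2 at 1.1]
3. s(s(m(e, c, e)))  →  s(s(e))   [R3 at 1.1]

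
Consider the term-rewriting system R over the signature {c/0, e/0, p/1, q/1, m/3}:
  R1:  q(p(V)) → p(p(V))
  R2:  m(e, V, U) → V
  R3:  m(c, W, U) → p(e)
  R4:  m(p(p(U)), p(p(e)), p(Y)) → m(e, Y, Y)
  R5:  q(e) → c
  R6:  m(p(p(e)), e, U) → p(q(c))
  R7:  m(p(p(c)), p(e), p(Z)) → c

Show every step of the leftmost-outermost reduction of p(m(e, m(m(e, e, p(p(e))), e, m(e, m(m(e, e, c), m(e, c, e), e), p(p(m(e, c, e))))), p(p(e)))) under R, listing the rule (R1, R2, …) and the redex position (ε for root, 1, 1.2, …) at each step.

1. p(m(e, m(m(e, e, p(p(e))), e, m(e, m(m(e, e, c), m(e, c, e), e), p(p(m(e, c, e))))), p(p(e))))  →  p(m(m(e, e, p(p(e))), e, m(e, m(m(e, e, c), m(e, c, e), e), p(p(m(e, c, e))))))   [R2 at 1]
2. p(m(m(e, e, p(p(e))), e, m(e, m(m(e, e, c), m(e, c, e), e), p(p(m(e, c, e))))))  →  p(m(e, e, m(e, m(m(e, e, c), m(e, c, e), e), p(p(m(e, c, e))))))   [R2 at 1.1]
3. p(m(e, e, m(e, m(m(e, e, c), m(e, c, e), e), p(p(m(e, c, e))))))  →  p(e)   [R2 at 1]

p(e)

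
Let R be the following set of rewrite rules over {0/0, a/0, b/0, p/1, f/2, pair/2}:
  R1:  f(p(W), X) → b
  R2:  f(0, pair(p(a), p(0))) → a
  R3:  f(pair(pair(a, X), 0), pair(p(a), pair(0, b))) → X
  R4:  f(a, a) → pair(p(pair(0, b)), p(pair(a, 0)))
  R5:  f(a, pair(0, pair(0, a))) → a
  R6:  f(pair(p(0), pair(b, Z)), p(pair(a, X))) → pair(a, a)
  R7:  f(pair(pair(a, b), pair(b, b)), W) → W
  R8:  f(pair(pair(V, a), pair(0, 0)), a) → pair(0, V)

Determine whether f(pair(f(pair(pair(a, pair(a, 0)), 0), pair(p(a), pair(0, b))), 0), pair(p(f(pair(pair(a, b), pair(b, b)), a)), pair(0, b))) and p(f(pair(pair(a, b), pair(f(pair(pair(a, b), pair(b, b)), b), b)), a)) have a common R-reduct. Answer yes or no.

no — NF(t₁) = 0, NF(t₂) = p(a)

Reduce t₁ = f(pair(f(pair(pair(a, pair(a, 0)), 0), pair(p(a), pair(0, b))), 0), pair(p(f(pair(pair(a, b), pair(b, b)), a)), pair(0, b))):
1. f(pair(f(pair(pair(a, pair(a, 0)), 0), pair(p(a), pair(0, b))), 0), pair(p(f(pair(pair(a, b), pair(b, b)), a)), pair(0, b)))  →  f(pair(pair(a, 0), 0), pair(p(f(pair(pair(a, b), pair(b, b)), a)), pair(0, b)))   [R3 at 1.1]
2. f(pair(pair(a, 0), 0), pair(p(f(pair(pair(a, b), pair(b, b)), a)), pair(0, b)))  →  f(pair(pair(a, 0), 0), pair(p(a), pair(0, b)))   [R7 at 2.1.1]
3. f(pair(pair(a, 0), 0), pair(p(a), pair(0, b)))  →  0   [R3 at ε]

Reduce t₂ = p(f(pair(pair(a, b), pair(f(pair(pair(a, b), pair(b, b)), b), b)), a)):
1. p(f(pair(pair(a, b), pair(f(pair(pair(a, b), pair(b, b)), b), b)), a))  →  p(f(pair(pair(a, b), pair(b, b)), a))   [R7 at 1.1.2.1]
2. p(f(pair(pair(a, b), pair(b, b)), a))  →  p(a)   [R7 at 1]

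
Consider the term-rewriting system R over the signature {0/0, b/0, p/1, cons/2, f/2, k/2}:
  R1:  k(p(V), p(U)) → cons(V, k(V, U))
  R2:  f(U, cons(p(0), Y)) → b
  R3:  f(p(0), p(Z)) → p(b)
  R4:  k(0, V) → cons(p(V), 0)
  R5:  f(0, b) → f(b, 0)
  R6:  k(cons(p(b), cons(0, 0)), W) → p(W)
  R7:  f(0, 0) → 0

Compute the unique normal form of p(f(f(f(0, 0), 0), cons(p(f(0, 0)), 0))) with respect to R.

p(b)

1. p(f(f(f(0, 0), 0), cons(p(f(0, 0)), 0)))  →  p(f(f(0, 0), cons(p(f(0, 0)), 0)))   [R7 at 1.1.1]
2. p(f(f(0, 0), cons(p(f(0, 0)), 0)))  →  p(f(0, cons(p(f(0, 0)), 0)))   [R7 at 1.1]
3. p(f(0, cons(p(f(0, 0)), 0)))  →  p(f(0, cons(p(0), 0)))   [R7 at 1.2.1.1]
4. p(f(0, cons(p(0), 0)))  →  p(b)   [R2 at 1]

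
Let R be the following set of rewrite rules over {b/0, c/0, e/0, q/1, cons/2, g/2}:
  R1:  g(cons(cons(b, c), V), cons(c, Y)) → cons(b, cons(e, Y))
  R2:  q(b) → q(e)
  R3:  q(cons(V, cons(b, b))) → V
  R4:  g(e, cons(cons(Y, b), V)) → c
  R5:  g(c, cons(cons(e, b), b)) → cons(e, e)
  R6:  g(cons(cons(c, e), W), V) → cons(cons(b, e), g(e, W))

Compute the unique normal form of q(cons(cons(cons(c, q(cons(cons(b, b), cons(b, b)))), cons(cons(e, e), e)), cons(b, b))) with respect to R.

1. q(cons(cons(cons(c, q(cons(cons(b, b), cons(b, b)))), cons(cons(e, e), e)), cons(b, b)))  →  cons(cons(c, q(cons(cons(b, b), cons(b, b)))), cons(cons(e, e), e))   [R3 at ε]
2. cons(cons(c, q(cons(cons(b, b), cons(b, b)))), cons(cons(e, e), e))  →  cons(cons(c, cons(b, b)), cons(cons(e, e), e))   [R3 at 1.2]

cons(cons(c, cons(b, b)), cons(cons(e, e), e))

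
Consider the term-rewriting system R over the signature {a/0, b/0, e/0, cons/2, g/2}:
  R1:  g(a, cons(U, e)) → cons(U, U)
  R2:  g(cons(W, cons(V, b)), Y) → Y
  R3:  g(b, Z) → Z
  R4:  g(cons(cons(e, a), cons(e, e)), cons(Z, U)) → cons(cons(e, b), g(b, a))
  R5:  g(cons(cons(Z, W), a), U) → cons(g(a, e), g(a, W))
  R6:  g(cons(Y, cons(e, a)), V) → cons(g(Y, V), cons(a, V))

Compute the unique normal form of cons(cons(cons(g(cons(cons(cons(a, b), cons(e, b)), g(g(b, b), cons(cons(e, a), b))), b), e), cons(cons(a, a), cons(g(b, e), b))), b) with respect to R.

1. cons(cons(cons(g(cons(cons(cons(a, b), cons(e, b)), g(g(b, b), cons(cons(e, a), b))), b), e), cons(cons(a, a), cons(g(b, e), b))), b)  →  cons(cons(cons(g(cons(cons(cons(a, b), cons(e, b)), g(b, cons(cons(e, a), b))), b), e), cons(cons(a, a), cons(g(b, e), b))), b)   [R3 at 1.1.1.1.2.1]
2. cons(cons(cons(g(cons(cons(cons(a, b), cons(e, b)), g(b, cons(cons(e, a), b))), b), e), cons(cons(a, a), cons(g(b, e), b))), b)  →  cons(cons(cons(g(cons(cons(cons(a, b), cons(e, b)), cons(cons(e, a), b)), b), e), cons(cons(a, a), cons(g(b, e), b))), b)   [R3 at 1.1.1.1.2]
3. cons(cons(cons(g(cons(cons(cons(a, b), cons(e, b)), cons(cons(e, a), b)), b), e), cons(cons(a, a), cons(g(b, e), b))), b)  →  cons(cons(cons(b, e), cons(cons(a, a), cons(g(b, e), b))), b)   [R2 at 1.1.1]
4. cons(cons(cons(b, e), cons(cons(a, a), cons(g(b, e), b))), b)  →  cons(cons(cons(b, e), cons(cons(a, a), cons(e, b))), b)   [R3 at 1.2.2.1]

cons(cons(cons(b, e), cons(cons(a, a), cons(e, b))), b)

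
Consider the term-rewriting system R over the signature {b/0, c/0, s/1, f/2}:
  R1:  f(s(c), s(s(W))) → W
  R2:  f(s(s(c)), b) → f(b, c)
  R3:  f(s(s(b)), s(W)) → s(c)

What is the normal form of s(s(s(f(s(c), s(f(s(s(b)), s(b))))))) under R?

s(s(s(c)))

1. s(s(s(f(s(c), s(f(s(s(b)), s(b)))))))  →  s(s(s(f(s(c), s(s(c))))))   [R3 at 1.1.1.2.1]
2. s(s(s(f(s(c), s(s(c))))))  →  s(s(s(c)))   [R1 at 1.1.1]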